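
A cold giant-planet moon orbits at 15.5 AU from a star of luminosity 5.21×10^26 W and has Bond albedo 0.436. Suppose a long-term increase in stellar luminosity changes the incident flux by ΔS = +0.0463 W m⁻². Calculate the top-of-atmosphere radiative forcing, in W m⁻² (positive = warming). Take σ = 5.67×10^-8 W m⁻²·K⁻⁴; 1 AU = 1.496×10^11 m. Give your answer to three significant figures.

d = 15.5 × 1.496×10^11 m = 2.319×10^12 m.
Flux at the orbit: S = L/(4πd²) = 5.21×10^26/(4π·(2.32×10^12)²) = 7.711 W m⁻².
ΔF = Δ[S(1−α)]/4 = (1−0.436)·+0.0463/4 = 0.006528 W m⁻².

0.00653 W m⁻²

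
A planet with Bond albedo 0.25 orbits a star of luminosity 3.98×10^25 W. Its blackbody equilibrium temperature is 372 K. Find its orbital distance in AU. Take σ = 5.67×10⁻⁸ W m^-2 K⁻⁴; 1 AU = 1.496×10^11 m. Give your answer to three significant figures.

Energy balance gives S = 4σT⁴/(1−α) = 5791 W m^-2.
From L = 4πd²S, d = √(3.98×10^25/(4π·5791)) = 2.339×10^10 m = 0.1563 AU.

0.156 AU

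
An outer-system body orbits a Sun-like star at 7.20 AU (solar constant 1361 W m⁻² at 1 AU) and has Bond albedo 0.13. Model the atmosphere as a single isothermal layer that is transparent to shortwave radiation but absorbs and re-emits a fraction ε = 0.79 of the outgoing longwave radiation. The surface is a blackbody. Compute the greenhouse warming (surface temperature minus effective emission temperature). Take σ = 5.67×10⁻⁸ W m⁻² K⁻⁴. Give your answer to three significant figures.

13.4 kelvin

By the inverse-square law, S = 1361/7.20² = 26.25 W m⁻².
At the top of the atmosphere, σT_e⁴ = S(1−α)/4 = 5.710 W m⁻², giving T_e = 100.2 K.
The surface balance (absorbed SW + ε·downward IR = σT_s⁴) with T_a⁴ = T_s⁴/2 reduces to T_s = T_e·[2/(2−ε)]^¼ = 113.6 K.
T_s − T_e = 113.6 − 100.2 = 13.41 K.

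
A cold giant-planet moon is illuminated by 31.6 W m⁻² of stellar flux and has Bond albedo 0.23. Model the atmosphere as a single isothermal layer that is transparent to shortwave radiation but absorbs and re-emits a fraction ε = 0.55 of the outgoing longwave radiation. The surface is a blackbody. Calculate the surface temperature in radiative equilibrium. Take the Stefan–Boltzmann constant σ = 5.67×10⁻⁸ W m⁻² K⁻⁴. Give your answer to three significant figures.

110 kelvin

Effective emission temperature (TOA balance): σT_e⁴ = S(1−α)/4 = 6.083 W m⁻² → T_e = 101.8 K.
Surface balance with a leaky layer gives σT_s⁴ = σT_e⁴·2/(2−ε), so T_s = T_e·[2/(2−0.55)]^(1/4) = 110.3 K.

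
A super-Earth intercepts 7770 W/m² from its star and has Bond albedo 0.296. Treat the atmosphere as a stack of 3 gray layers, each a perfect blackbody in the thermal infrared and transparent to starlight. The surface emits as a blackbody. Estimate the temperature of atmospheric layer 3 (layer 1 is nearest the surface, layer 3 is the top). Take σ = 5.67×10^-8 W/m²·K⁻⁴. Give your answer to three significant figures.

394 K

Top-of-atmosphere balance: σT_e⁴ = S(1−α)/4 = 1368 W/m² → T_e = 394.1 K.
In the N-layer model, layer k (counted from the surface) has T_k = (N+1−k)^(1/4)·T_e.
With k = 3: T_3 = (3+1−3)^¼·394.1 K = 394.1 K.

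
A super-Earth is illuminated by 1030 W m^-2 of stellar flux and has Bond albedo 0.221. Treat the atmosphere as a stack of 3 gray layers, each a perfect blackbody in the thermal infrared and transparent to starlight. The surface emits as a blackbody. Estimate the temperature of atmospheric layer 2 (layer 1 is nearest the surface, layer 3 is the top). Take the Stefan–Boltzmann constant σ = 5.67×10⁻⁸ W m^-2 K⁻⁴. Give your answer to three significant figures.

The effective emission temperature is T_e = [S(1−α)/(4σ)]^¼ = 243.9 K.
Each opaque layer satisfies 2T_j⁴ = T_{j−1}⁴ + T_{j+1}⁴, giving T_k⁴ = (N+1−k)T_e⁴.
T_2 = (2)^(1/4)·243.9 = 290.0 K.

290 kelvin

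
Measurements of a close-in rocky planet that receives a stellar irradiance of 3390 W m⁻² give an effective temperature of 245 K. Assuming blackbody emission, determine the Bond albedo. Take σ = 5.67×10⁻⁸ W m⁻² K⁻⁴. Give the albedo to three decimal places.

Rearranging the radiative balance, α = 1 − 4σT⁴/S.
4σT⁴ = 4·5.67×10⁻⁸·(245)⁴ = 817.2 W m⁻².
Hence α = 1 − 817.2/3390 = 0.7589.

0.759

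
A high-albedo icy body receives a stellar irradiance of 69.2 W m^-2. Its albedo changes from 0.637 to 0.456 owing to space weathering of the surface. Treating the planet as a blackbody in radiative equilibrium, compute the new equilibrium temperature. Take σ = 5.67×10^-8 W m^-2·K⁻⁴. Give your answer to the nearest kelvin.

114 K

New equilibrium: T₂ = [(1−0.456)·69.20/(4σ)]^(1/4) = 113.5 K.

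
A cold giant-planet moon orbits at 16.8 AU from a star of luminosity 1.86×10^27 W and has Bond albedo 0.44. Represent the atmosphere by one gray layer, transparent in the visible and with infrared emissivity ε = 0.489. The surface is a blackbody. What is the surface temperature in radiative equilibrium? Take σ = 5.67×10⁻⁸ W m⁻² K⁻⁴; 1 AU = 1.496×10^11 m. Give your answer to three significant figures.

d = 16.8 × 1.496×10^11 m = 2.513×10^12 m.
Flux at the orbit: S = L/(4πd²) = 1.86×10^27/(4π·(2.51×10^12)²) = 23.43 W m⁻².
At the top of the atmosphere, σT_e⁴ = S(1−α)/4 = 3.281 W m⁻², giving T_e = 87.22 K.
For a single slab of emissivity ε, T_s⁴ = 2T_e⁴/(2−ε); thus T_s = 87.22·(1.324)^(1/4) = 93.55 K.

93.5 K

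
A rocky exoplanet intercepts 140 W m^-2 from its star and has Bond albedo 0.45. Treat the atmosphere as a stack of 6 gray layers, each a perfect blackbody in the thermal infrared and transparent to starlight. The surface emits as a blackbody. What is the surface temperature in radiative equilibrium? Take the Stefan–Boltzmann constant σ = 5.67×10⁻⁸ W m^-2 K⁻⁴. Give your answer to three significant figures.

The effective emission temperature is T_e = [S(1−α)/(4σ)]^¼ = 135.7 K.
Layer-by-layer balance gives σT_s⁴ = (N+1)σT_e⁴, so T_s = 7^¼·135.7 = 220.8 K.

221 K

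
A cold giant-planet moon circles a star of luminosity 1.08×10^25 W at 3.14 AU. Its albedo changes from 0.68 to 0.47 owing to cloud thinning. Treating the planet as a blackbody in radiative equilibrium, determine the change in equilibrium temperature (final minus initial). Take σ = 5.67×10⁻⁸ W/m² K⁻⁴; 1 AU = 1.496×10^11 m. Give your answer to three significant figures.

d = 3.14 × 1.496×10^11 m = 4.697×10^11 m.
S = L/(4πd²) = 3.895 W/m².
Before: T₁ = [3.895·0.32/(4σ)]^(1/4) = 48.42 K.
With α = 0.47, T₂ = 54.93 K.
ΔT = T₂ − T₁ = 6.509 K.

6.51 K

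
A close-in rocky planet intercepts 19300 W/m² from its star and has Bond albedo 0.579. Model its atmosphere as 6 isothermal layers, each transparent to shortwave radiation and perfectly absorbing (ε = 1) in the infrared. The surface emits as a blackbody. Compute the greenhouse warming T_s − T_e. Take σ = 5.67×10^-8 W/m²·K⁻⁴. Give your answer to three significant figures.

The effective emission temperature is T_e = [S(1−α)/(4σ)]^¼ = 435.1 K.
Surface: T_s = (7)^¼·T_e = 707.7 K.
Warming: T_s − T_e = 272.6 K.

273 K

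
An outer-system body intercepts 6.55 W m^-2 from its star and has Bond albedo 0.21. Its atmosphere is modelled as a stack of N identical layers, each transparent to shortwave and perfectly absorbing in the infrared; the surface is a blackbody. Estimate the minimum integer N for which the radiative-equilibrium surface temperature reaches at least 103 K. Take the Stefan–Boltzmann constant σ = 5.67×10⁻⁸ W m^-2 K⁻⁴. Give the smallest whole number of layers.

Top-of-atmosphere balance: σT_e⁴ = S(1−α)/4 = 1.294 W m^-2 → T_e = 69.11 K.
Need (N+1)T_e⁴ ≥ T_s⁴, i.e. N+1 ≥ (103/69.11)⁴ = 4.933.
Rounding up, N = 4.

4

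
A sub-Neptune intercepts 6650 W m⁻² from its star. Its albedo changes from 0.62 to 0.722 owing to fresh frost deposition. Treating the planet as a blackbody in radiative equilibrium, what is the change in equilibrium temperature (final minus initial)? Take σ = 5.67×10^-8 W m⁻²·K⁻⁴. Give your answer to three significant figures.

With α = 0.62, T₁ = 324.9 K.
After:  T₂ = [6650·0.278/(4σ)]^(1/4) = 300.5 K.
ΔT = T₂ − T₁ = -24.42 K.

-24.4 kelvin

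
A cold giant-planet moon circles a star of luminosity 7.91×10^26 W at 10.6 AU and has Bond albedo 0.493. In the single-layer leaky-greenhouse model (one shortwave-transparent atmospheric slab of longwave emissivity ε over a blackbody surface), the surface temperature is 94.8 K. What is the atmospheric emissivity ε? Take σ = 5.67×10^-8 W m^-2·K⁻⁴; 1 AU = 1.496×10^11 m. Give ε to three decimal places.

Orbital distance: d = 10.6 AU = 1.586×10^12 m.
Flux at the orbit: S = L/(4πd²) = 7.91×10^26/(4π·(1.59×10^12)²) = 25.03 W m^-2.
First, T_e = [25.03·(1−0.493)/(4σ)]^(1/4) = 86.49 K.
T_s⁴ = T_e⁴·2/(2−ε) → ε = 2 − 2(T_e/T_s)⁴ = 2 − 2·(86.49/94.8)⁴ = 0.6144.

0.614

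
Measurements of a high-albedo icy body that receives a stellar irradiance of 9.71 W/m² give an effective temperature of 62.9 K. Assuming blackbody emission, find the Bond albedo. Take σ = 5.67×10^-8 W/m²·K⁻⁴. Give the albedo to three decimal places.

0.634

Rearranging the radiative balance, α = 1 − 4σT⁴/S.
4σT⁴ = 4·5.67×10⁻⁸·(62.9)⁴ = 3.550 W/m².
1−α = 3.550/9.710 = 0.3656, so α = 0.6344.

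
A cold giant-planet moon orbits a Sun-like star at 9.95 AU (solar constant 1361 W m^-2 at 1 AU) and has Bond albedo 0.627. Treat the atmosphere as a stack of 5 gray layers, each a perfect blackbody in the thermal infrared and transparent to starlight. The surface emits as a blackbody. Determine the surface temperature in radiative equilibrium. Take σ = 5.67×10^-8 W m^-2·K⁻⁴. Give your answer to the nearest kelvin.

108 kelvin

By the inverse-square law, S = 1361/9.95² = 13.75 W m^-2.
Top-of-atmosphere balance: σT_e⁴ = S(1−α)/4 = 1.282 W m^-2 → T_e = 68.96 K.
Layer-by-layer balance gives σT_s⁴ = (N+1)σT_e⁴, so T_s = 6^¼·68.96 = 107.9 K.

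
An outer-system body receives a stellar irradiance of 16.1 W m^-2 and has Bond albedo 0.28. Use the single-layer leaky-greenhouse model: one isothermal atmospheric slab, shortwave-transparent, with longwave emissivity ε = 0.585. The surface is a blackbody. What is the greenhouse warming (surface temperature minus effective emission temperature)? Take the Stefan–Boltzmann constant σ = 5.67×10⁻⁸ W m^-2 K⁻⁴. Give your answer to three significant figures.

Effective emission temperature (TOA balance): σT_e⁴ = S(1−α)/4 = 2.898 W m^-2 → T_e = 84.55 K.
For a single slab of emissivity ε, T_s⁴ = 2T_e⁴/(2−ε); thus T_s = 84.55·(1.413)^(1/4) = 92.19 K.
T_s − T_e = 92.19 − 84.55 = 7.640 K.

7.64 kelvin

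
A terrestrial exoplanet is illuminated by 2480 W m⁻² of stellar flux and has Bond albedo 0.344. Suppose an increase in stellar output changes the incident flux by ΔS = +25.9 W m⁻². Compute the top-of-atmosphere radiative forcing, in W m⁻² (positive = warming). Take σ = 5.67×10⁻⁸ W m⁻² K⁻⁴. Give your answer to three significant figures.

4.25 W m⁻²

ΔF = Δ[S(1−α)]/4 = (1−0.344)·+25.9/4 = 4.248 W m⁻².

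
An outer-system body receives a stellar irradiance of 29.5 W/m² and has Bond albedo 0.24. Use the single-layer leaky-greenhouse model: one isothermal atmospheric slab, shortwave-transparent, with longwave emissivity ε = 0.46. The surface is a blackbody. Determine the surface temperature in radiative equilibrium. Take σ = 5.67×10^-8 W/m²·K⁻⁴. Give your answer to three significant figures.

At the top of the atmosphere, σT_e⁴ = S(1−α)/4 = 5.605 W/m², giving T_e = 99.71 K.
The surface balance (absorbed SW + ε·downward IR = σT_s⁴) with T_a⁴ = T_s⁴/2 reduces to T_s = T_e·[2/(2−ε)]^¼ = 106.4 K.

106 K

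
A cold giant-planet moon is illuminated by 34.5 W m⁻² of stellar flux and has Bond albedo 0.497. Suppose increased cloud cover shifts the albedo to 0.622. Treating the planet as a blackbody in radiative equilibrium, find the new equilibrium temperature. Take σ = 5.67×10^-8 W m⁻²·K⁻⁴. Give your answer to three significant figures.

87.1 K

With the new albedo, S(1−α₂)/4 = 3.260 W m⁻², so T₂ = 87.08 K.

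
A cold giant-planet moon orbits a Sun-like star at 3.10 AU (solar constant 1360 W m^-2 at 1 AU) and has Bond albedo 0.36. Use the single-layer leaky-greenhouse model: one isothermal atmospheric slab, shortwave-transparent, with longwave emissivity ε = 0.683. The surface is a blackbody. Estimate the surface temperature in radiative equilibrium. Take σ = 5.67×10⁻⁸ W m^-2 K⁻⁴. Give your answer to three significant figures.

Flux at the orbit: S = 1360/(3.10)² = 141.5 W m^-2.
At the top of the atmosphere, σT_e⁴ = S(1−α)/4 = 22.64 W m^-2, giving T_e = 141.4 K.
Surface balance with a leaky layer gives σT_s⁴ = σT_e⁴·2/(2−ε), so T_s = T_e·[2/(2−0.683)]^(1/4) = 156.9 K.

157 K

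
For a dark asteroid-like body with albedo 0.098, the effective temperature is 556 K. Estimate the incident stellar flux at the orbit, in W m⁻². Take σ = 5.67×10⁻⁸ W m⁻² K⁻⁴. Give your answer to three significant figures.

24000 W m⁻²

Invert the energy balance for S: S = 4σT⁴/(1−α).
σT⁴ = 5.67×10⁻⁸·(556)⁴ = 5419 W m⁻².
So S = 4×5419/(1−0.098) = 24030 W m⁻².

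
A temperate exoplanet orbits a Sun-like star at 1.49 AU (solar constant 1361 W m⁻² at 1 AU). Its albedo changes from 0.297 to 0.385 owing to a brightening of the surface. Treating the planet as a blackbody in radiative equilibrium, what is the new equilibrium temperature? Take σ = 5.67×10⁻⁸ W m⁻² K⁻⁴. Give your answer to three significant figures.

202 K

Irradiance scales as 1/d², so S = 1361 W m⁻² × (1/1.49)² = 613.0 W m⁻².
New equilibrium: T₂ = [(1−0.385)·613.0/(4σ)]^(1/4) = 201.9 K.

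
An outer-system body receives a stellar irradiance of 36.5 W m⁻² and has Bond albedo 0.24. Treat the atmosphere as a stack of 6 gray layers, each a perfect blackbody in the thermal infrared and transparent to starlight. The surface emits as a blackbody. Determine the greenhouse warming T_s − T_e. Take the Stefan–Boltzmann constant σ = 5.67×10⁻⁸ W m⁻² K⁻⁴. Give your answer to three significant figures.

Top-of-atmosphere balance: σT_e⁴ = S(1−α)/4 = 6.935 W m⁻² → T_e = 105.2 K.
T_s = (N+1)^(1/4)·T_e = 171.1 K.
So the greenhouse effect raises the surface by 171.1 − 105.2 = 65.89 K.

65.9 kelvin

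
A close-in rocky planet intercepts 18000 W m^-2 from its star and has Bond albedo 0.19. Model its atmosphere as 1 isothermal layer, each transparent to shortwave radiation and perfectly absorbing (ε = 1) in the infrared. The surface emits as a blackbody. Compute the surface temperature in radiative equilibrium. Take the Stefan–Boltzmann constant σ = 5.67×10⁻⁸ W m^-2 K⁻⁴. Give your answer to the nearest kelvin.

The effective emission temperature is T_e = [S(1−α)/(4σ)]^¼ = 503.5 K.
Layer-by-layer balance gives σT_s⁴ = (N+1)σT_e⁴, so T_s = 2^¼·503.5 = 598.8 K.

599 kelvin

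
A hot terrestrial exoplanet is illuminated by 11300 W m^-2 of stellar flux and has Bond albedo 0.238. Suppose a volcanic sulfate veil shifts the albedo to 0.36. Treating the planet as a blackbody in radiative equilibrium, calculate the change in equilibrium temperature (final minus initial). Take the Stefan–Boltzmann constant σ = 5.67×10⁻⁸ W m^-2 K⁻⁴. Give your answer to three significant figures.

Initial: T₁ = [S(1−0.238)/(4σ)]^(1/4) = 441.4 K.
Final:   T₂ = [S(1−0.36)/(4σ)]^(1/4) = 422.6 K.
Change: 422.6 − 441.4 = -18.84 K.

-18.8 kelvin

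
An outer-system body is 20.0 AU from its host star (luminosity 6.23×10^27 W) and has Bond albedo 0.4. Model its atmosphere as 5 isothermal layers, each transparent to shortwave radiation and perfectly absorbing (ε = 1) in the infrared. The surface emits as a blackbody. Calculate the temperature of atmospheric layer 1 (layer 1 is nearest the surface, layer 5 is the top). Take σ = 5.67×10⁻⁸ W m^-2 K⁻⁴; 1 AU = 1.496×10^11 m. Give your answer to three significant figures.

165 K

Orbital distance: d = 20.0 AU = 2.992×10^12 m.
S = L/(4πd²) = 55.38 W m^-2.
Top-of-atmosphere balance: σT_e⁴ = S(1−α)/4 = 8.307 W m^-2 → T_e = 110.0 K.
In the N-layer model, layer k (counted from the surface) has T_k = (N+1−k)^(1/4)·T_e.
With k = 1: T_1 = (5+1−1)^¼·110.0 K = 164.5 K.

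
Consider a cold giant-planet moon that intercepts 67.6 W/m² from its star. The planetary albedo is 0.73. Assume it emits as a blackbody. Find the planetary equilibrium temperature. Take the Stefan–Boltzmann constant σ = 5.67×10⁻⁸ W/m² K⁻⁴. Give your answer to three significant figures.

94.7 kelvin

The planet absorbs (1−α)S over its disc πR² and re-emits over 4πR², so the mean absorbed flux is (1−0.73)·67.60/4 = 4.563 W/m².
In equilibrium σT⁴ equals this, so T = 94.71 K.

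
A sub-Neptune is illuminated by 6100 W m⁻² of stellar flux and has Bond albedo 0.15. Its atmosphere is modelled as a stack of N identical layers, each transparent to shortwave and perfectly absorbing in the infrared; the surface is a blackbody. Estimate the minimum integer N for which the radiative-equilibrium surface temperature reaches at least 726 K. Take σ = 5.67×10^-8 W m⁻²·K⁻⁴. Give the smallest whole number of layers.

Top-of-atmosphere balance: σT_e⁴ = S(1−α)/4 = 1296 W m⁻² → T_e = 388.8 K.
Need (N+1)T_e⁴ ≥ T_s⁴, i.e. N+1 ≥ (726/388.8)⁴ = 12.152.
The minimum whole number is N = 12.

12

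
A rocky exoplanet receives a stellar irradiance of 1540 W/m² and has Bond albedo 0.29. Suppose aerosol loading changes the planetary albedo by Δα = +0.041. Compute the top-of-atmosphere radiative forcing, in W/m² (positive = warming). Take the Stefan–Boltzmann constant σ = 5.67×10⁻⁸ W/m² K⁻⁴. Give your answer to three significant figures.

-15.8 W/m²

TOA radiative forcing: ΔF = −S·Δα/4 = −1540·(+0.041)/4 = -15.79 W/m².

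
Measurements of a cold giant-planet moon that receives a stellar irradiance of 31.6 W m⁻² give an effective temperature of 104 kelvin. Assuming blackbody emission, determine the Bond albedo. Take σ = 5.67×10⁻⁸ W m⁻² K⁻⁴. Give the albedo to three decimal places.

0.160

Rearranging the radiative balance, α = 1 − 4σT⁴/S.
σT⁴ = 6.633 W m⁻², so 4σT⁴ = 26.53 W m⁻².
Hence α = 1 − 26.53/31.60 = 0.1604.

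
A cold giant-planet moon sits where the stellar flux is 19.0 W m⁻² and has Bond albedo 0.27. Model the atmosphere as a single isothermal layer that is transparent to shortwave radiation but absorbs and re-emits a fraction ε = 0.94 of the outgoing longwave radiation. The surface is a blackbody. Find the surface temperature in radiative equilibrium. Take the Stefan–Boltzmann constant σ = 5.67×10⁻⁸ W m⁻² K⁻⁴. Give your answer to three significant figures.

Effective emission temperature (TOA balance): σT_e⁴ = S(1−α)/4 = 3.467 W m⁻² → T_e = 88.43 K.
Surface balance with a leaky layer gives σT_s⁴ = σT_e⁴·2/(2−ε), so T_s = T_e·[2/(2−0.94)]^(1/4) = 103.6 K.

104 K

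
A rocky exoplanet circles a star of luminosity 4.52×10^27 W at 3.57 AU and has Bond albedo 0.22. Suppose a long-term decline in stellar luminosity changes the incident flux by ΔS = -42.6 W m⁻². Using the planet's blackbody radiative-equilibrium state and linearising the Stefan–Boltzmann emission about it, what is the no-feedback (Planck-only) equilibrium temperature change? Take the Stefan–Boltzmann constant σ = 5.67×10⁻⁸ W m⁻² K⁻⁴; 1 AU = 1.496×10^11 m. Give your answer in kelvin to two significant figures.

-2.2 kelvin

Orbital distance: d = 3.57 AU = 5.341×10^11 m.
Spreading L over a sphere of radius d: S = 4.52×10^27/(4π·5.34×10^11²) = 1261 W m⁻².
Reference equilibrium: T_e = [S(1−α)/(4σ)]^(1/4) = 256.6 K.
Only a fraction (1−α) is absorbed and it's spread over 4πR², so ΔF = (1−α)ΔS/4 = -8.307 W m⁻².
Planck response: λ_P = 4σT_e³ = 4·5.67×10⁻⁸·(256.6)³ = 3.833 W m⁻²/K.
ΔT₀ = ΔF/λ_P = -8.307/3.833 = -2.17 K.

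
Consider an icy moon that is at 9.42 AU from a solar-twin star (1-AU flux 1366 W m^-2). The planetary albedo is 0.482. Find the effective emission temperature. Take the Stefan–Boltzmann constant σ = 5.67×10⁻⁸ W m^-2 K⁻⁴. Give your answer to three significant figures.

77.0 kelvin

By the inverse-square law, S = 1366/9.42² = 15.39 W m^-2.
The planet absorbs (1−α)S over its disc πR² and re-emits over 4πR², so the mean absorbed flux is (1−0.482)·15.39/4 = 1.994 W m^-2.
Set σT⁴ = 1.994 → T = (1.994/σ)^(1/4) = 77.00 K.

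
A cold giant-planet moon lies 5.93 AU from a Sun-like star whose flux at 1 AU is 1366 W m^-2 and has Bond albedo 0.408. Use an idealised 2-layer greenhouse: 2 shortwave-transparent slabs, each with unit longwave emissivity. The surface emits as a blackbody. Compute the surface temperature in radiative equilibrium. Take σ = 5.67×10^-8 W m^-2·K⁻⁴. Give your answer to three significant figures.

Flux at the orbit: S = 1366/(5.93)² = 38.85 W m^-2.
The effective emission temperature is T_e = [S(1−α)/(4σ)]^¼ = 100.3 K.
For an N-layer opaque stack, T_s⁴ = (N+1)T_e⁴, hence T_s = (3)^(1/4)×100.3 K = 132.1 K.

132 kelvin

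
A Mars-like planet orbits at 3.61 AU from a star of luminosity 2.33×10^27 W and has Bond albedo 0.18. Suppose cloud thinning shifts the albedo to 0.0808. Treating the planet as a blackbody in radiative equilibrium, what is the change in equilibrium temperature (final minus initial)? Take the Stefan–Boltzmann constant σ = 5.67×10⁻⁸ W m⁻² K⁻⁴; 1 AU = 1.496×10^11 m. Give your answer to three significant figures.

6.34 kelvin

d = 3.61 × 1.496×10^11 m = 5.401×10^11 m.
S = L/(4πd²) = 635.7 W m⁻².
With α = 0.18, T₁ = 219.0 K.
Final:   T₂ = [S(1−0.0808)/(4σ)]^(1/4) = 225.3 K.
ΔT = T₂ − T₁ = 6.341 K.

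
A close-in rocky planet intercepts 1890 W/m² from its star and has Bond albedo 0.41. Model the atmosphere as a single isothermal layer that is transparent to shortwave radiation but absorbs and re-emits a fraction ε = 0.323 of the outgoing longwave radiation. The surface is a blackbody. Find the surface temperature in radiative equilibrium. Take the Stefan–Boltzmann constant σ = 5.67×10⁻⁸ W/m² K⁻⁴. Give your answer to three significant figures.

277 K

At the top of the atmosphere, σT_e⁴ = S(1−α)/4 = 278.8 W/m², giving T_e = 264.8 K.
Surface balance with a leaky layer gives σT_s⁴ = σT_e⁴·2/(2−ε), so T_s = T_e·[2/(2−0.323)]^(1/4) = 276.7 K.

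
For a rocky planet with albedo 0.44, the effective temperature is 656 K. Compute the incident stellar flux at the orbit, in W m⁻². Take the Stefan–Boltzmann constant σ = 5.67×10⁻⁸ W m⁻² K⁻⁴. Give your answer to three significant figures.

From S(1−α)/4 = σT⁴: S = 4σT⁴/(1−α).
σT⁴ = 5.67×10⁻⁸·(656)⁴ = 10500 W m⁻².
S = 4·10500/0.56 = 75000 W m⁻².

75000 W m⁻²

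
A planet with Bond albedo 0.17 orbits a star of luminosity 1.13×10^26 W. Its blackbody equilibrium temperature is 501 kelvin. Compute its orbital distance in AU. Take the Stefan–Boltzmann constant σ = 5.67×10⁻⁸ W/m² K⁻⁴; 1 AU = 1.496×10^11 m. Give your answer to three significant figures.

0.153 AU

The flux needed for this T is 4σT⁴/(1−0.17) = 17220 W/m².
From L = 4πd²S, d = √(1.13×10^26/(4π·17220)) = 2.285×10^10 m = 0.1528 AU.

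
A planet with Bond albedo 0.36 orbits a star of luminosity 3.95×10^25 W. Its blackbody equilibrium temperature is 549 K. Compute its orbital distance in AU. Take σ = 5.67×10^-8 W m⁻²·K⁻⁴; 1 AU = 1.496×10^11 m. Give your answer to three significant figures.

Energy balance gives S = 4σT⁴/(1−α) = 32190 W m⁻².
Then d = [L/(4πS)]^(1/2) = 9.881×10^9 m, i.e. 0.06605 AU.

0.0661 AU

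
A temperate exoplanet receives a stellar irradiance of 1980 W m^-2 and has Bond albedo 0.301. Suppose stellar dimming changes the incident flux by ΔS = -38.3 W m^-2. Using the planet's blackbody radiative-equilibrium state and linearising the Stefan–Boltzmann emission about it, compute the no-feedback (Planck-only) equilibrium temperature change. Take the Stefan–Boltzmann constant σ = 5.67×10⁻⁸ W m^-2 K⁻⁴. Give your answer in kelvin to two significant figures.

-1.4 K

The baseline emission temperature is T_e = 279.5 K.
Only a fraction (1−α) is absorbed and it's spread over 4πR², so ΔF = (1−α)ΔS/4 = -6.693 W m^-2.
The Planck feedback parameter is 4σT_e³ = 4.952 W m^-2/K.
ΔT₀ = ΔF/λ_P = -6.693/4.952 = -1.35 K.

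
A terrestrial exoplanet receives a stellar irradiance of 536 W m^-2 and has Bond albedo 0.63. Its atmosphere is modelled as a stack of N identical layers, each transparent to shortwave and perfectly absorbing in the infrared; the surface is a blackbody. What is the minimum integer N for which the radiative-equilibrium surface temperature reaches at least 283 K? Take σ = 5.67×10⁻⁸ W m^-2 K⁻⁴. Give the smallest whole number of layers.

The effective emission temperature is T_e = [S(1−α)/(4σ)]^¼ = 172.0 K.
Since T_s⁴ = (N+1)T_e⁴, we need N ≥ (T_s/T_e)⁴ − 1 = 6.335.
So N ≥ 6.335; the smallest integer is N = 7.

7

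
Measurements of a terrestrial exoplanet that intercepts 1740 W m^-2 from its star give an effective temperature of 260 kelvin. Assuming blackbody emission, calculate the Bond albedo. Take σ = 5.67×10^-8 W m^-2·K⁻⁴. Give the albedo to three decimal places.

Energy balance: S(1−α)/4 = σT⁴, so 1−α = 4σT⁴/S.
4σT⁴ = 4·5.67×10⁻⁸·(260)⁴ = 1036 W m^-2.
1−α = 1036/1740 = 0.5956, so α = 0.4044.

0.404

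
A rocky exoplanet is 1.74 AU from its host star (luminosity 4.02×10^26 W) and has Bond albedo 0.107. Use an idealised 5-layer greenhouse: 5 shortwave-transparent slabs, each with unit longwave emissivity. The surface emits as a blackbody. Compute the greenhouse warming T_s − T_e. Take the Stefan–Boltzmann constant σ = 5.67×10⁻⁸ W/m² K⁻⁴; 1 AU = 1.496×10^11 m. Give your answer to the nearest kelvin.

117 kelvin

d = 1.74 × 1.496×10^11 m = 2.603×10^11 m.
Spreading L over a sphere of radius d: S = 4.02×10^26/(4π·2.60×10^11²) = 472.1 W/m².
The effective emission temperature is T_e = [S(1−α)/(4σ)]^¼ = 207.6 K.
T_s = (N+1)^(1/4)·T_e = 325.0 K.
Warming: T_s − T_e = 117.3 K.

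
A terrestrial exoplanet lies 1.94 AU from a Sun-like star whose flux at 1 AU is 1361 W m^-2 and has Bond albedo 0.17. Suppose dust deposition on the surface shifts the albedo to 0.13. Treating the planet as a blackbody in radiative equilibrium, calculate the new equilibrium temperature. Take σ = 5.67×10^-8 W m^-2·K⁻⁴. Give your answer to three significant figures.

Irradiance scales as 1/d², so S = 1361 W m^-2 × (1/1.94)² = 361.6 W m^-2.
T₂ = [S(1−α₂)/(4σ)]^(1/4) = [361.6·0.87/(4σ)]^(1/4) = 193.0 K.

193 kelvin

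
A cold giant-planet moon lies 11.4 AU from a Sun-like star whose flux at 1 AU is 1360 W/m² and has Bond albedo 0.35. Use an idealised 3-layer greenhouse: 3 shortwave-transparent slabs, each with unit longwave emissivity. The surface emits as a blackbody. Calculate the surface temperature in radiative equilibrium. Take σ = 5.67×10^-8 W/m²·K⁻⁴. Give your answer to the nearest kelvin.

105 K

Flux at the orbit: S = 1360/(11.4)² = 10.46 W/m².
Top-of-atmosphere balance: σT_e⁴ = S(1−α)/4 = 1.701 W/m² → T_e = 74.00 K.
For an N-layer opaque stack, T_s⁴ = (N+1)T_e⁴, hence T_s = (4)^(1/4)×74.00 K = 104.7 K.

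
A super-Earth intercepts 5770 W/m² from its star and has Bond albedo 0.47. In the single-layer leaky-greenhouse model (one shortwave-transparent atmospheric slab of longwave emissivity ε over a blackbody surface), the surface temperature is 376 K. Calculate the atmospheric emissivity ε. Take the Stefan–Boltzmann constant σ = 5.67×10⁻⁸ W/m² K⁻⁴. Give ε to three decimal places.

TOA balance gives T_e = 340.8 K.
Inverting T_s⁴ = 2T_e⁴/(2−ε): (T_e/T_s)⁴ = 0.6746, so ε = 2(1 − 0.6746) = 0.6508.

0.651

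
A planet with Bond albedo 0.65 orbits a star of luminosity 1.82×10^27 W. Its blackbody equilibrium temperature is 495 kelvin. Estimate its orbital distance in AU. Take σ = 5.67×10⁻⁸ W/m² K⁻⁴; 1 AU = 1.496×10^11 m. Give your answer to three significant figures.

0.408 AU

Energy balance gives S = 4σT⁴/(1−α) = 38900 W/m².
From L = 4πd²S, d = √(1.82×10^27/(4π·38900)) = 6.101×10^10 m = 0.4079 AU.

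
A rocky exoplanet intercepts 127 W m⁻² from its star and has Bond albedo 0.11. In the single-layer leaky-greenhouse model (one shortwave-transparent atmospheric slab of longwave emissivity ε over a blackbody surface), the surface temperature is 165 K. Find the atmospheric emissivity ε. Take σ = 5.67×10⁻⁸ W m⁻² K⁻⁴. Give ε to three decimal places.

Effective temperature: T_e = [S(1−α)/(4σ)]^(1/4) = 149.4 K.
Inverting T_s⁴ = 2T_e⁴/(2−ε): (T_e/T_s)⁴ = 0.6724, so ε = 2(1 − 0.6724) = 0.6552.

0.655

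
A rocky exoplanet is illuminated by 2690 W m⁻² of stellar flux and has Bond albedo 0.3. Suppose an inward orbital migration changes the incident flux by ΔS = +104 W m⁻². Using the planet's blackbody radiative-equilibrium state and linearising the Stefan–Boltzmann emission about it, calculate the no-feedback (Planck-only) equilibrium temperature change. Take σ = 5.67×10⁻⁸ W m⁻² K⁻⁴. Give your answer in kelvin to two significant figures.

2.9 kelvin

Unperturbed T_e = [2690·(1−0.3)/(4σ)]^¼ = 301.9 K.
ΔF = Δ[S(1−α)]/4 = (1−0.3)·+104/4 = 18.20 W m⁻².
The Planck feedback parameter is 4σT_e³ = 6.238 W m⁻²/K.
So ΔT₀ = 18.20/6.238 = 2.92 K.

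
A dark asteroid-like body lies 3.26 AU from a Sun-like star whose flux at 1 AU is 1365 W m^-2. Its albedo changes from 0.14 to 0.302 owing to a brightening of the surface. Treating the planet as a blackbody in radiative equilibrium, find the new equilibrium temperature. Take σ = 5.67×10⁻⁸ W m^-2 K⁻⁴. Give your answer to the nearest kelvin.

Irradiance scales as 1/d², so S = 1365 W m^-2 × (1/3.26)² = 128.4 W m^-2.
With the new albedo, S(1−α₂)/4 = 22.41 W m^-2, so T₂ = 141.0 K.

141 K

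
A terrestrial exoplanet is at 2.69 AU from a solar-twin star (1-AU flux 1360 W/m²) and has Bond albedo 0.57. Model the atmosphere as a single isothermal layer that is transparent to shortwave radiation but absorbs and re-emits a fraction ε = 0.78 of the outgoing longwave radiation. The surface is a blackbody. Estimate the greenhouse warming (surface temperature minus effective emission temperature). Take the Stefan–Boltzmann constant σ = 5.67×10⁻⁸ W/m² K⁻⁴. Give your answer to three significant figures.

18.1 K

Irradiance scales as 1/d², so S = 1360 W/m² × (1/2.69)² = 187.9 W/m².
Effective emission temperature (TOA balance): σT_e⁴ = S(1−α)/4 = 20.20 W/m² → T_e = 137.4 K.
The surface balance (absorbed SW + ε·downward IR = σT_s⁴) with T_a⁴ = T_s⁴/2 reduces to T_s = T_e·[2/(2−ε)]^¼ = 155.5 K.
Greenhouse warming: T_s − T_e = 18.07 K.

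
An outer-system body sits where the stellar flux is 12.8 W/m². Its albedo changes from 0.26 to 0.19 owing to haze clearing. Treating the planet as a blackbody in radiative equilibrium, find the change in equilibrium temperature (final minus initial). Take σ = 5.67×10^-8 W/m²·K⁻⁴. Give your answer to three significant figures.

1.84 K

Before: T₁ = [12.80·0.74/(4σ)]^(1/4) = 80.39 K.
Final:   T₂ = [S(1−0.19)/(4σ)]^(1/4) = 82.23 K.
ΔT = T₂ − T₁ = 1.837 K.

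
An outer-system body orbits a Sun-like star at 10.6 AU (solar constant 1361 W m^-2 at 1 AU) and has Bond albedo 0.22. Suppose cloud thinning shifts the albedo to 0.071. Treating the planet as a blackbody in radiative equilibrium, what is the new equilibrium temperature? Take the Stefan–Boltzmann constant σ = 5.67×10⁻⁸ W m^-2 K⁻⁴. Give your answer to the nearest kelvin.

Irradiance scales as 1/d², so S = 1361 W m^-2 × (1/10.6)² = 12.11 W m^-2.
With the new albedo, S(1−α₂)/4 = 2.813 W m^-2, so T₂ = 83.93 K.

84 K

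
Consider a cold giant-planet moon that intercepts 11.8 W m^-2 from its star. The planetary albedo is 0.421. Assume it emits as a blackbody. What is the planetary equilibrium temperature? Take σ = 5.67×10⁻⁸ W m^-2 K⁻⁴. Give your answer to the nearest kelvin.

74 K

Averaging over the sphere, the absorbed flux is S(1−α)/4 = 1.708 W m^-2.
Set σT⁴ = 1.708 → T = (1.708/σ)^(1/4) = 74.08 K.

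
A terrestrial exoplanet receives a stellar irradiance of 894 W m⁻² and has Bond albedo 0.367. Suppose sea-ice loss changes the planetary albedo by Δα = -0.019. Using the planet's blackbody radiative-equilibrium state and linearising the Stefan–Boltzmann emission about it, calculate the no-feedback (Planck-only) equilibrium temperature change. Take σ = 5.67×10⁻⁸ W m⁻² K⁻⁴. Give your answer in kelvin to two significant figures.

The baseline emission temperature is T_e = 223.5 K.
The change in absorbed flux is Δ[S(1−α)/4] = −SΔα/4 = 4.247 W m⁻².
The Planck feedback parameter is 4σT_e³ = 2.532 W m⁻²/K.
ΔT₀ = ΔF/λ_P = 4.247/2.532 = 1.68 K.

1.7 K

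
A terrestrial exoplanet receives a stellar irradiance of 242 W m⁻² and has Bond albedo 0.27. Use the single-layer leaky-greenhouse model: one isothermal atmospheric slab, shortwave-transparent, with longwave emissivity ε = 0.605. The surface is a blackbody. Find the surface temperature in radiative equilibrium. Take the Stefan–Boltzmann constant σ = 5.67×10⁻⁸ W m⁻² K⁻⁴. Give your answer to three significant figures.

183 K

At the top of the atmosphere, σT_e⁴ = S(1−α)/4 = 44.16 W m⁻², giving T_e = 167.1 K.
Surface balance with a leaky layer gives σT_s⁴ = σT_e⁴·2/(2−ε), so T_s = T_e·[2/(2−0.605)]^(1/4) = 182.8 K.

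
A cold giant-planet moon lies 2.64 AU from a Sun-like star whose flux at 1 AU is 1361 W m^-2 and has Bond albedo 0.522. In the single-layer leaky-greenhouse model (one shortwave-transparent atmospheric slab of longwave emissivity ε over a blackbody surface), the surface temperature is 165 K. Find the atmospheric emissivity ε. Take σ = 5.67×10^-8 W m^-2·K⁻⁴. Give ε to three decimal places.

Flux at the orbit: S = 1361/(2.64)² = 195.3 W m^-2.
First, T_e = [195.3·(1−0.522)/(4σ)]^(1/4) = 142.4 K.
T_s⁴ = T_e⁴·2/(2−ε) → ε = 2 − 2(T_e/T_s)⁴ = 2 − 2·(142.4/165)⁴ = 0.8895.

0.889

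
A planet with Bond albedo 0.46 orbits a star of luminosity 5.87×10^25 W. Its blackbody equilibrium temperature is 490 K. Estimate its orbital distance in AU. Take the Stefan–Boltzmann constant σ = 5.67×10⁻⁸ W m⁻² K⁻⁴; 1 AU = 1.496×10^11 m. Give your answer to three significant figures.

0.0928 AU

The flux needed for this T is 4σT⁴/(1−0.46) = 24210 W m⁻².
S = L/(4πd²) → d = √(L/4πS) = √(5.87×10^25/(4π·24210)) = 1.389×10^10 m = 0.09285 AU.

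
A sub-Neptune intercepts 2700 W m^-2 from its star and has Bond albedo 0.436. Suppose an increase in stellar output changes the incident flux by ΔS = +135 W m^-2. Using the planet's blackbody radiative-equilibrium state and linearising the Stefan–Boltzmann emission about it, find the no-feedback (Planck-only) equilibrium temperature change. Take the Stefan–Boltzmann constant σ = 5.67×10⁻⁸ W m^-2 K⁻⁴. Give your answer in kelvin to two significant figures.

Reference equilibrium: T_e = [S(1−α)/(4σ)]^(1/4) = 286.3 K.
ΔF = Δ[S(1−α)]/4 = (1−0.436)·+135/4 = 19.04 W m^-2.
The Planck feedback parameter is 4σT_e³ = 5.320 W m^-2/K.
Hence the no-feedback warming is ΔF/(4σT_e³) = 3.58 K.

3.6 kelvin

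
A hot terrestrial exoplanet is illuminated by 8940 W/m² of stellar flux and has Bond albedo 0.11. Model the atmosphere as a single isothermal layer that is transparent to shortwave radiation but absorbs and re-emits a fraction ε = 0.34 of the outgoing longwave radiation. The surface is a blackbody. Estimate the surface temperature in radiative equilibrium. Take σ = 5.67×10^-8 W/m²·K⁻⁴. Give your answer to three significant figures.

453 K

The planet radiates to space at T_e = [S(1−α)/(4σ)]^(1/4) = 432.8 K.
The surface balance (absorbed SW + ε·downward IR = σT_s⁴) with T_a⁴ = T_s⁴/2 reduces to T_s = T_e·[2/(2−ε)]^¼ = 453.4 K.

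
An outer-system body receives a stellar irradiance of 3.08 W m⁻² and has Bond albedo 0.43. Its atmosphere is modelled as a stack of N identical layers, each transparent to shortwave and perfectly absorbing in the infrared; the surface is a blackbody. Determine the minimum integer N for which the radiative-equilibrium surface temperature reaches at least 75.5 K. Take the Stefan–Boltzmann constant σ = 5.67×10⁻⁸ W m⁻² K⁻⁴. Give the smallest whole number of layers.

Top-of-atmosphere balance: σT_e⁴ = S(1−α)/4 = 0.4389 W m⁻² → T_e = 52.75 K.
Need (N+1)T_e⁴ ≥ T_s⁴, i.e. N+1 ≥ (75.5/52.75)⁴ = 4.198.
So N ≥ 3.198; the smallest integer is N = 4.

4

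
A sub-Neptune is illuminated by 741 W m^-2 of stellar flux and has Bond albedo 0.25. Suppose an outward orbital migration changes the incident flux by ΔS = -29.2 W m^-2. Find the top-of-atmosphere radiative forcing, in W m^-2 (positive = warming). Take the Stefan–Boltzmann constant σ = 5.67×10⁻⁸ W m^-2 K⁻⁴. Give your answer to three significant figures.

Only a fraction (1−α) is absorbed and it's spread over 4πR², so ΔF = (1−α)ΔS/4 = -5.475 W m^-2.

-5.47 W m^-2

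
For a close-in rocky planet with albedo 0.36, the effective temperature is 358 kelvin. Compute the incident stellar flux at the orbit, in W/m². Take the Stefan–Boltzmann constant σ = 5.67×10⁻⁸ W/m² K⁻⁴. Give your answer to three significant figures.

From S(1−α)/4 = σT⁴: S = 4σT⁴/(1−α).
The emitted flux is σT⁴ = 931.4 W/m².
So S = 4×931.4/(1−0.36) = 5821 W/m².

5820 W/m²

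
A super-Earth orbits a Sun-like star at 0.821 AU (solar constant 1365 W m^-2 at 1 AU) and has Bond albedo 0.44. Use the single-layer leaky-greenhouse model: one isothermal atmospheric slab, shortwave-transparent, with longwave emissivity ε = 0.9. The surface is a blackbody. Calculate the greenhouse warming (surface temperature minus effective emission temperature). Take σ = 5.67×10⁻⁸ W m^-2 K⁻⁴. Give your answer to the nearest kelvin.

By the inverse-square law, S = 1365/0.821² = 2025 W m^-2.
The planet radiates to space at T_e = [S(1−α)/(4σ)]^(1/4) = 265.9 K.
The surface balance (absorbed SW + ε·downward IR = σT_s⁴) with T_a⁴ = T_s⁴/2 reduces to T_s = T_e·[2/(2−ε)]^¼ = 308.8 K.
T_s − T_e = 308.8 − 265.9 = 42.87 K.

43 K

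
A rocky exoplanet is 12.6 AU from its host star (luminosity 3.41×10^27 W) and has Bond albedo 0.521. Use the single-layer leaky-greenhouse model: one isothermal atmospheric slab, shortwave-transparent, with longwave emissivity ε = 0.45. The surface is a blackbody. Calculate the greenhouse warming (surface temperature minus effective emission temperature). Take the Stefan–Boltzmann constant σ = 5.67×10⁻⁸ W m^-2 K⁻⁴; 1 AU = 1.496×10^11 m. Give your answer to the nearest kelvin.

d = 12.6 × 1.496×10^11 m = 1.885×10^12 m.
S = L/(4πd²) = 76.37 W m^-2.
At the top of the atmosphere, σT_e⁴ = S(1−α)/4 = 9.146 W m^-2, giving T_e = 112.7 K.
The surface balance (absorbed SW + ε·downward IR = σT_s⁴) with T_a⁴ = T_s⁴/2 reduces to T_s = T_e·[2/(2−ε)]^¼ = 120.1 K.
Greenhouse warming: T_s − T_e = 7.415 K.

7 kelvin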